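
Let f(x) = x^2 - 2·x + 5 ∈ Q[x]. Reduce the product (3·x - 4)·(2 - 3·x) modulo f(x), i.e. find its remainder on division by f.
a · b ≡ 37 (mod f(x))

First multiply in Q[x] without reducing: a · b = -9·x^2 + 18·x - 8. Now divide by f(x) = x^2 - 2·x + 5, eliminating the leading term at each step:
  leading term -9·x^2: subtract (-9)·f(x) = -9·x^2 + 18·x - 45, leaving 37
The degree is now < 2, so this is the remainder. Hence a · b ≡ 37 in Q[x]/(f).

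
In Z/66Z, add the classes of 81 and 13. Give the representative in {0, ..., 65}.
Reduce the summands first: 81 ≡ 15 (mod 66), so 81 + 13 ≡ 15 + 13 (mod 66). 15 + 13 = 28; 28 = 0·66 + 28, so (81 + 13) mod 66 = 28.

Final answer: 28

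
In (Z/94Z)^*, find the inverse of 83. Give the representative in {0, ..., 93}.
Apply the extended Euclidean algorithm to (94, 83), tracking rows (r, s, t) with s·94 + t·83 = r. Each division r_prev = q·r_cur + r_new produces the new row as (previous row) − q·(current row):
  row A: (94, 1, 0)   [1·94 + 0·83 = 94]
  row B: (83, 0, 1)   [0·94 + 1·83 = 83]
  94 = 1·83 + 11   → row C = row A − 1·row B = (11, 1, −1)   [check: 1·94 − 1·83 = 11]
  83 = 7·11 + 6   → row D = row B − 7·row C = (6, −7, 8)   [check: −7·94 + 8·83 = 6]
  11 = 1·6 + 5   → row E = row C − 1·row D = (5, 8, −9)   [check: 8·94 − 9·83 = 5]
  6 = 1·5 + 1   → row F = row D − 1·row E = (1, −15, 17)   [check: −15·94 + 17·83 = 1]
  5 = 5·1 + 0   → remainder 0, stop. gcd = 1 (last nonzero row F).
The gcd is 1, so 83 is invertible mod 94. The last nonzero row gives −15·94 + 17·83 = 1, so t = 17. So 83^(−1) ≡ 17 (mod 94). Verify: 83 · 17 = 1411 ≡ 1 (mod 94). ✓

Final answer: 83^(−1) ≡ 17 (mod 94)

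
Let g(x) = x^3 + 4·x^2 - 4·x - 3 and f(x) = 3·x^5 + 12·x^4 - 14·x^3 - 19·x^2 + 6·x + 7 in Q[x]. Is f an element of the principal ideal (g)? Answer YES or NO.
In Q[x] the ideal (g) consists of all multiples of g, so f ∈ (g) iff g | f, i.e. iff the remainder of f on division by g is 0. Divide f by g (g is monic, so eliminate the leading term of the running remainder at each step):
  leading term 3·x^5: subtract (3·x^2)·g(x) = 3·x^5 + 12·x^4 - 12·x^3 - 9·x^2, leaving -2·x^3 - 10·x^2 + 6·x + 7
  leading term -2·x^3: subtract (-2)·g(x) = -2·x^3 - 8·x^2 + 8·x + 6, leaving -2·x^2 - 2·x + 1
The remainder r(x) = -2·x^2 - 2·x + 1 ≠ 0 (and deg r < deg g), so g ∤ f, i.e. f ∉ (g).

Final answer: NO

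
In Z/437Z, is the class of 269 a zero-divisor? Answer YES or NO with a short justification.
gcd(269, 437) = 1, so 269 is a unit in Z/437Z (it has a multiplicative inverse). A unit cannot be a zero-divisor: if 269·b ≡ 0 then multiplying both sides by 269^(−1) gives b ≡ 0. So 269 is not a zero-divisor.

Final answer: NO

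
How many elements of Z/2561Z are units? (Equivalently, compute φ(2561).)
Z/2561Z has φ(2561) = 2352 units

An element a ∈ Z/2561Z is a unit iff gcd(a, 2561) = 1, so the number of units is φ(2561). φ is multiplicative, with φ(p^e) = p^e − p^(e−1). Factorise 2561 = 13 · 197. Then
  φ(2561) = (13 − 1) · (197 − 1) = 12 · 196 = 2352.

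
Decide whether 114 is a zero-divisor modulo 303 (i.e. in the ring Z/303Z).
YES

gcd(114, 303) = 3 > 1, so 114 is not a unit in Z/303Z. In Z/nZ every nonzero non-unit is a zero-divisor: explicitly, take b = 303/gcd = 101 ≠ 0 (mod 303); then 114·101 = 11514 = 38·303, i.e. 114·101 ≡ 0 (mod 303). So 114 is a zero-divisor.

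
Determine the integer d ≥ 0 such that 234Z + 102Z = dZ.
(234, 102) = (6); d = 6

In the PID Z, (a, b) is generated by gcd(a, b). Compute gcd(234, 102) with the extended Euclidean algorithm, tracking rows (r, s, t) with s·234 + t·102 = r:
  row A: (234, 1, 0)   [1·234 + 0·102 = 234]
  row B: (102, 0, 1)   [0·234 + 1·102 = 102]
  234 = 2·102 + 30   → row C = row A − 2·row B = (30, 1, −2)   [check: 1·234 − 2·102 = 30]
  102 = 3·30 + 12   → row D = row B − 3·row C = (12, −3, 7)   [check: −3·234 + 7·102 = 12]
  30 = 2·12 + 6   → row E = row C − 2·row D = (6, 7, −16)   [check: 7·234 − 16·102 = 6]
  12 = 2·6 + 0   → remainder 0, stop. gcd = 6 (last nonzero row E).
So gcd(234, 102) = 6, with Bézout identity 7·234 − 16·102 = 6. Containment (⊇): the Bézout identity exhibits 6 as an element of (234, 102), giving (6) ⊆ (234, 102). Containment (⊆): since 6 | 234 and 6 | 102 (234 = 6·39, 102 = 6·17), every Z-linear combination of 234 and 102 is divisible by 6, so (234, 102) ⊆ (6). Therefore (234, 102) = (6), d = 6.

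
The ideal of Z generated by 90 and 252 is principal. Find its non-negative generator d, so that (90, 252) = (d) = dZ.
(90, 252) = (18); d = 18

In the PID Z, (a, b) is generated by gcd(a, b). Compute gcd(252, 90) with the extended Euclidean algorithm, tracking rows (r, s, t) with s·252 + t·90 = r:
  row A: (252, 1, 0)   [1·252 + 0·90 = 252]
  row B: (90, 0, 1)   [0·252 + 1·90 = 90]
  252 = 2·90 + 72   → row C = row A − 2·row B = (72, 1, −2)   [check: 1·252 − 2·90 = 72]
  90 = 1·72 + 18   → row D = row B − 1·row C = (18, −1, 3)   [check: −1·252 + 3·90 = 18]
  72 = 4·18 + 0   → remainder 0, stop. gcd = 18 (last nonzero row D).
So gcd(90, 252) = 18, with Bézout identity −1·252 + 3·90 = 18. Containment (⊇): the Bézout identity exhibits 18 as an element of (90, 252), giving (18) ⊆ (90, 252). Containment (⊆): since 18 | 90 and 18 | 252 (90 = 18·5, 252 = 18·14), every Z-linear combination of 90 and 252 is divisible by 18, so (90, 252) ⊆ (18). Therefore (90, 252) = (18), d = 18.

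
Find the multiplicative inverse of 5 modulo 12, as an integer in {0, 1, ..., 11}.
Apply the extended Euclidean algorithm to (12, 5), tracking rows (r, s, t) with s·12 + t·5 = r. Each division r_prev = q·r_cur + r_new produces the new row as (previous row) − q·(current row):
  row A: (12, 1, 0)   [1·12 + 0·5 = 12]
  row B: (5, 0, 1)   [0·12 + 1·5 = 5]
  12 = 2·5 + 2   → row C = row A − 2·row B = (2, 1, −2)   [check: 1·12 − 2·5 = 2]
  5 = 2·2 + 1   → row D = row B − 2·row C = (1, −2, 5)   [check: −2·12 + 5·5 = 1]
  2 = 2·1 + 0   → remainder 0, stop. gcd = 1 (last nonzero row D).
The gcd is 1, so 5 is invertible mod 12. The last nonzero row gives −2·12 + 5·5 = 1, so t = 5. So 5^(−1) ≡ 5 (mod 12). Verify: 5 · 5 = 25 ≡ 1 (mod 12). ✓

Final answer: 5^(−1) ≡ 5 (mod 12)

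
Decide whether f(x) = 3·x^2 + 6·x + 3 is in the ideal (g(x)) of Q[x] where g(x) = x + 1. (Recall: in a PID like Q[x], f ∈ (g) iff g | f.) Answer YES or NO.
In Q[x] the ideal (g) consists of all multiples of g, so f ∈ (g) iff g | f, i.e. iff the remainder of f on division by g is 0. Divide f by g (g is monic, so eliminate the leading term of the running remainder at each step):
  leading term 3·x^2: subtract (3·x)·g(x) = 3·x^2 + 3·x, leaving 3·x + 3
  leading term 3·x: subtract (3)·g(x) = 3·x + 3, leaving 0
The remainder is 0, so f(x) = g(x) · h(x) with h(x) = 3·x + 3. Hence g | f, i.e. f ∈ (g).

Final answer: YES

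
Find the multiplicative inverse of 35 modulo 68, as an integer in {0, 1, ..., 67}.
35^(−1) ≡ 35 (mod 68)

Apply the extended Euclidean algorithm to (68, 35), tracking rows (r, s, t) with s·68 + t·35 = r. Each division r_prev = q·r_cur + r_new produces the new row as (previous row) − q·(current row):
  row A: (68, 1, 0)   [1·68 + 0·35 = 68]
  row B: (35, 0, 1)   [0·68 + 1·35 = 35]
  68 = 1·35 + 33   → row C = row A − 1·row B = (33, 1, −1)   [check: 1·68 − 1·35 = 33]
  35 = 1·33 + 2   → row D = row B − 1·row C = (2, −1, 2)   [check: −1·68 + 2·35 = 2]
  33 = 16·2 + 1   → row E = row C − 16·row D = (1, 17, −33)   [check: 17·68 − 33·35 = 1]
  2 = 2·1 + 0   → remainder 0, stop. gcd = 1 (last nonzero row E).
The gcd is 1, so 35 is invertible mod 68. The last nonzero row gives 17·68 − 33·35 = 1, so t = −33. So 35^(−1) ≡ −33 ≡ 35 (mod 68). Verify: 35 · 35 = 1225 ≡ 1 (mod 68). ✓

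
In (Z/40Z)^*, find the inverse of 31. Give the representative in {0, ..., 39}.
31^(−1) ≡ 31 (mod 40)

Apply the extended Euclidean algorithm to (40, 31), tracking rows (r, s, t) with s·40 + t·31 = r. Each division r_prev = q·r_cur + r_new produces the new row as (previous row) − q·(current row):
  row A: (40, 1, 0)   [1·40 + 0·31 = 40]
  row B: (31, 0, 1)   [0·40 + 1·31 = 31]
  40 = 1·31 + 9   → row C = row A − 1·row B = (9, 1, −1)   [check: 1·40 − 1·31 = 9]
  31 = 3·9 + 4   → row D = row B − 3·row C = (4, −3, 4)   [check: −3·40 + 4·31 = 4]
  9 = 2·4 + 1   → row E = row C − 2·row D = (1, 7, −9)   [check: 7·40 − 9·31 = 1]
  4 = 4·1 + 0   → remainder 0, stop. gcd = 1 (last nonzero row E).
The gcd is 1, so 31 is invertible mod 40. The last nonzero row gives 7·40 − 9·31 = 1, so t = −9. So 31^(−1) ≡ −9 ≡ 31 (mod 40). Verify: 31 · 31 = 961 ≡ 1 (mod 40). ✓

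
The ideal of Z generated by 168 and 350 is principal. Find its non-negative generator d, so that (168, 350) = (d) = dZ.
In the PID Z, (a, b) is generated by gcd(a, b). Compute gcd(350, 168) with the extended Euclidean algorithm, tracking rows (r, s, t) with s·350 + t·168 = r:
  row A: (350, 1, 0)   [1·350 + 0·168 = 350]
  row B: (168, 0, 1)   [0·350 + 1·168 = 168]
  350 = 2·168 + 14   → row C = row A − 2·row B = (14, 1, −2)   [check: 1·350 − 2·168 = 14]
  168 = 12·14 + 0   → remainder 0, stop. gcd = 14 (last nonzero row C).
So gcd(168, 350) = 14, with Bézout identity 1·350 − 2·168 = 14. Containment (⊇): the Bézout identity exhibits 14 as an element of (168, 350), giving (14) ⊆ (168, 350). Containment (⊆): since 14 | 168 and 14 | 350 (168 = 14·12, 350 = 14·25), every Z-linear combination of 168 and 350 is divisible by 14, so (168, 350) ⊆ (14). Therefore (168, 350) = (14), d = 14.

Final answer: (168, 350) = (14); d = 14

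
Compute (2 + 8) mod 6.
Reduce the summands first: 8 ≡ 2 (mod 6), so 2 + 8 ≡ 2 + 2 (mod 6). 2 + 2 = 4; 4 = 0·6 + 4, so (2 + 8) mod 6 = 4.

Final answer: 4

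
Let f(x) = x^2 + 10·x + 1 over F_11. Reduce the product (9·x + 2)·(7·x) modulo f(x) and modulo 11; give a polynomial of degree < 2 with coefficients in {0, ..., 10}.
Multiply as integer polynomials: a · b = 63·x^2 + 14·x. Reducing coefficients mod 11: a · b ≡ 8·x^2 + 3·x. Now divide by f(x) = x^2 + 10·x + 1 in F_11[x], eliminating the leading term at each step:
  leading term 8·x^2: subtract (8)·f(x) = 8·x^2 + 3·x + 8, leaving 3 (coefficients mod 11)
The degree is now < 2, so this is the remainder. Hence a · b ≡ 3 in F_11[x]/(f).

Final answer: a · b ≡ 3 (mod f(x))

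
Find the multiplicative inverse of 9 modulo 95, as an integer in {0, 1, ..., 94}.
Apply the extended Euclidean algorithm to (95, 9), tracking rows (r, s, t) with s·95 + t·9 = r. Each division r_prev = q·r_cur + r_new produces the new row as (previous row) − q·(current row):
  row A: (95, 1, 0)   [1·95 + 0·9 = 95]
  row B: (9, 0, 1)   [0·95 + 1·9 = 9]
  95 = 10·9 + 5   → row C = row A − 10·row B = (5, 1, −10)   [check: 1·95 − 10·9 = 5]
  9 = 1·5 + 4   → row D = row B − 1·row C = (4, −1, 11)   [check: −1·95 + 11·9 = 4]
  5 = 1·4 + 1   → row E = row C − 1·row D = (1, 2, −21)   [check: 2·95 − 21·9 = 1]
  4 = 4·1 + 0   → remainder 0, stop. gcd = 1 (last nonzero row E).
The gcd is 1, so 9 is invertible mod 95. The last nonzero row gives 2·95 − 21·9 = 1, so t = −21. So 9^(−1) ≡ −21 ≡ 74 (mod 95). Verify: 9 · 74 = 666 ≡ 1 (mod 95). ✓

Final answer: 9^(−1) ≡ 74 (mod 95)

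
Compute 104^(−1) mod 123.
Apply the extended Euclidean algorithm to (123, 104), tracking rows (r, s, t) with s·123 + t·104 = r. Each division r_prev = q·r_cur + r_new produces the new row as (previous row) − q·(current row):
  row A: (123, 1, 0)   [1·123 + 0·104 = 123]
  row B: (104, 0, 1)   [0·123 + 1·104 = 104]
  123 = 1·104 + 19   → row C = row A − 1·row B = (19, 1, −1)   [check: 1·123 − 1·104 = 19]
  104 = 5·19 + 9   → row D = row B − 5·row C = (9, −5, 6)   [check: −5·123 + 6·104 = 9]
  19 = 2·9 + 1   → row E = row C − 2·row D = (1, 11, −13)   [check: 11·123 − 13·104 = 1]
  9 = 9·1 + 0   → remainder 0, stop. gcd = 1 (last nonzero row E).
The gcd is 1, so 104 is invertible mod 123. The last nonzero row gives 11·123 − 13·104 = 1, so t = −13. So 104^(−1) ≡ −13 ≡ 110 (mod 123). Verify: 104 · 110 = 11440 ≡ 1 (mod 123). ✓

Final answer: 104^(−1) ≡ 110 (mod 123)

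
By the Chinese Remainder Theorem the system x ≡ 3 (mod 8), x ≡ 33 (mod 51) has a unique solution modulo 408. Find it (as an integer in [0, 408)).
x ≡ 339 (mod 408); the representative in [0, 408) is 339

The moduli 8, 51 are pairwise coprime, so by the CRT there is a unique solution mod 8·51 = 408.
Solve by successive substitution. Start with x ≡ 3 (mod 8).
  Combine with x ≡ 33 (mod 51): write x = 3 + 8·t and require 3 + 8·t ≡ 33 (mod 51), i.e. 8·t ≡ 33 − 3 ≡ 30 (mod 51). Since 8^(−1) ≡ 32 (mod 51), t ≡ 32·30 ≡ 42 (mod 51). So x ≡ 3 + 8·42 = 339 (mod 408).
Unique solution in [0, 408): x = 339.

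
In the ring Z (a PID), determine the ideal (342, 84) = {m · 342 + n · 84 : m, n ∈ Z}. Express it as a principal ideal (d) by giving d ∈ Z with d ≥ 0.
In the PID Z, (a, b) is generated by gcd(a, b). Compute gcd(342, 84) with the extended Euclidean algorithm, tracking rows (r, s, t) with s·342 + t·84 = r:
  row A: (342, 1, 0)   [1·342 + 0·84 = 342]
  row B: (84, 0, 1)   [0·342 + 1·84 = 84]
  342 = 4·84 + 6   → row C = row A − 4·row B = (6, 1, −4)   [check: 1·342 − 4·84 = 6]
  84 = 14·6 + 0   → remainder 0, stop. gcd = 6 (last nonzero row C).
So gcd(342, 84) = 6, with Bézout identity 1·342 − 4·84 = 6. Containment (⊇): the Bézout identity exhibits 6 as an element of (342, 84), giving (6) ⊆ (342, 84). Containment (⊆): since 6 | 342 and 6 | 84 (342 = 6·57, 84 = 6·14), every Z-linear combination of 342 and 84 is divisible by 6, so (342, 84) ⊆ (6). Therefore (342, 84) = (6), d = 6.

Final answer: (342, 84) = (6); d = 6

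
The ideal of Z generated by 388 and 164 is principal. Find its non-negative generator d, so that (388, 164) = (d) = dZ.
In the PID Z, (a, b) is generated by gcd(a, b). Compute gcd(388, 164) with the extended Euclidean algorithm, tracking rows (r, s, t) with s·388 + t·164 = r:
  row A: (388, 1, 0)   [1·388 + 0·164 = 388]
  row B: (164, 0, 1)   [0·388 + 1·164 = 164]
  388 = 2·164 + 60   → row C = row A − 2·row B = (60, 1, −2)   [check: 1·388 − 2·164 = 60]
  164 = 2·60 + 44   → row D = row B − 2·row C = (44, −2, 5)   [check: −2·388 + 5·164 = 44]
  60 = 1·44 + 16   → row E = row C − 1·row D = (16, 3, −7)   [check: 3·388 − 7·164 = 16]
  44 = 2·16 + 12   → row F = row D − 2·row E = (12, −8, 19)   [check: −8·388 + 19·164 = 12]
  16 = 1·12 + 4   → row G = row E − 1·row F = (4, 11, −26)   [check: 11·388 − 26·164 = 4]
  12 = 3·4 + 0   → remainder 0, stop. gcd = 4 (last nonzero row G).
So gcd(388, 164) = 4, with Bézout identity 11·388 − 26·164 = 4. Containment (⊇): the Bézout identity exhibits 4 as an element of (388, 164), giving (4) ⊆ (388, 164). Containment (⊆): since 4 | 388 and 4 | 164 (388 = 4·97, 164 = 4·41), every Z-linear combination of 388 and 164 is divisible by 4, so (388, 164) ⊆ (4). Therefore (388, 164) = (4), d = 4.

Final answer: (388, 164) = (4); d = 4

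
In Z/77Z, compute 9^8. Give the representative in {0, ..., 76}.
25

Use repeated squaring. Binary(8) = 1000. Walk through the bits of the exponent 8 left-to-right: at each bit after the leading one, square the running value, then multiply by 9 if the bit is 1 (always reducing mod 77):
  bit 1 = 1 (leading): start with 9.
  bit 2 = 0: square 9^2 = 81 ≡ 4 (mod 77).
  bit 3 = 0: square 4^2 = 16 (mod 77).
  bit 4 = 0: square 16^2 = 256 ≡ 25 (mod 77).
Final value: 9^8 ≡ 25 (mod 77).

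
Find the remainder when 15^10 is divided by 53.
28

Use repeated squaring. Binary(10) = 1010. Walk through the bits of the exponent 10 left-to-right: at each bit after the leading one, square the running value, then multiply by 15 if the bit is 1 (always reducing mod 53):
  bit 1 = 1 (leading): start with 15.
  bit 2 = 0: square 15^2 = 225 ≡ 13 (mod 53).
  bit 3 = 1: square 13^2 = 169 ≡ 10; bit is 1, so multiply 10·15 = 150 ≡ 44 (mod 53).
  bit 4 = 0: square 44^2 = 1936 ≡ 28 (mod 53).
Final value: 15^10 ≡ 28 (mod 53).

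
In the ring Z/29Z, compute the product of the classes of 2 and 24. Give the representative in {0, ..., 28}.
Both factors are already reduced mod 29. 2 · 24 = 48. Dividing by 29: 48 = 1·29 + 19. So (2 · 24) mod 29 = 19.

Final answer: 19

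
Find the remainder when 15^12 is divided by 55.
5

Use repeated squaring. Binary(12) = 1100. Walk through the bits of the exponent 12 left-to-right: at each bit after the leading one, square the running value, then multiply by 15 if the bit is 1 (always reducing mod 55):
  bit 1 = 1 (leading): start with 15.
  bit 2 = 1: square 15^2 = 225 ≡ 5; bit is 1, so multiply 5·15 = 75 ≡ 20 (mod 55).
  bit 3 = 0: square 20^2 = 400 ≡ 15 (mod 55).
  bit 4 = 0: square 15^2 = 225 ≡ 5 (mod 55).
Final value: 15^12 ≡ 5 (mod 55).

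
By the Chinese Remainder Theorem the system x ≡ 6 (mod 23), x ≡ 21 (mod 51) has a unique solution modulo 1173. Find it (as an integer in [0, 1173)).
The moduli 23, 51 are pairwise coprime, so by the CRT there is a unique solution mod 23·51 = 1173.
Solve by successive substitution. Start with x ≡ 6 (mod 23).
  Combine with x ≡ 21 (mod 51): write x = 6 + 23·t and require 6 + 23·t ≡ 21 (mod 51), i.e. 23·t ≡ 21 − 6 ≡ 15 (mod 51). Since 23^(−1) ≡ 20 (mod 51), t ≡ 20·15 ≡ 45 (mod 51). So x ≡ 6 + 23·45 = 1041 (mod 1173).
Unique solution in [0, 1173): x = 1041.

Final answer: x ≡ 1041 (mod 1173); the representative in [0, 1173) is 1041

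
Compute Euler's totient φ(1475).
φ is multiplicative, with φ(p^e) = p^e − p^(e−1). Factorise 1475 = 5^2 · 59. Then
  φ(1475) = (5^2 − 5^1) · (59 − 1) = 20 · 58 = 1160.

Final answer: φ(1475) = 1160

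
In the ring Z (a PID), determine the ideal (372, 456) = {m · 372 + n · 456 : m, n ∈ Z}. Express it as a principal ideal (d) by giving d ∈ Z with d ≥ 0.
In the PID Z, (a, b) is generated by gcd(a, b). Compute gcd(456, 372) with the extended Euclidean algorithm, tracking rows (r, s, t) with s·456 + t·372 = r:
  row A: (456, 1, 0)   [1·456 + 0·372 = 456]
  row B: (372, 0, 1)   [0·456 + 1·372 = 372]
  456 = 1·372 + 84   → row C = row A − 1·row B = (84, 1, −1)   [check: 1·456 − 1·372 = 84]
  372 = 4·84 + 36   → row D = row B − 4·row C = (36, −4, 5)   [check: −4·456 + 5·372 = 36]
  84 = 2·36 + 12   → row E = row C − 2·row D = (12, 9, −11)   [check: 9·456 − 11·372 = 12]
  36 = 3·12 + 0   → remainder 0, stop. gcd = 12 (last nonzero row E).
So gcd(372, 456) = 12, with Bézout identity 9·456 − 11·372 = 12. Containment (⊇): the Bézout identity exhibits 12 as an element of (372, 456), giving (12) ⊆ (372, 456). Containment (⊆): since 12 | 372 and 12 | 456 (372 = 12·31, 456 = 12·38), every Z-linear combination of 372 and 456 is divisible by 12, so (372, 456) ⊆ (12). Therefore (372, 456) = (12), d = 12.

Final answer: (372, 456) = (12); d = 12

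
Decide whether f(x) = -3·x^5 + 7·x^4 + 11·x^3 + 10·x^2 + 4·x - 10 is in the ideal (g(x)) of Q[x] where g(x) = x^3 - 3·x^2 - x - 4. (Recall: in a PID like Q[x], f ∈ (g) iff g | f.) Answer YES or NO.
NO

In Q[x] the ideal (g) consists of all multiples of g, so f ∈ (g) iff g | f, i.e. iff the remainder of f on division by g is 0. Divide f by g (g is monic, so eliminate the leading term of the running remainder at each step):
  leading term -3·x^5: subtract (-3·x^2)·g(x) = -3·x^5 + 9·x^4 + 3·x^3 + 12·x^2, leaving -2·x^4 + 8·x^3 - 2·x^2 + 4·x - 10
  leading term -2·x^4: subtract (-2·x)·g(x) = -2·x^4 + 6·x^3 + 2·x^2 + 8·x, leaving 2·x^3 - 4·x^2 - 4·x - 10
  leading term 2·x^3: subtract (2)·g(x) = 2·x^3 - 6·x^2 - 2·x - 8, leaving 2·x^2 - 2·x - 2
The remainder r(x) = 2·x^2 - 2·x - 2 ≠ 0 (and deg r < deg g), so g ∤ f, i.e. f ∉ (g).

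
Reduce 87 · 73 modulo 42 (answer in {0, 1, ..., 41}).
9

Reduce the factors first: 87 ≡ 3, 73 ≡ 31 (mod 42), so 87 · 73 ≡ 3 · 31 (mod 42). 3 · 31 = 93. Dividing by 42: 93 = 2·42 + 9. So (87 · 73) mod 42 = 9.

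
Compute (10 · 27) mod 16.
Reduce the factors first: 27 ≡ 11 (mod 16), so 10 · 27 ≡ 10 · 11 (mod 16). 10 · 11 = 110. Dividing by 16: 110 = 6·16 + 14. So (10 · 27) mod 16 = 14.

Final answer: 14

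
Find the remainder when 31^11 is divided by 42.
Use repeated squaring. Binary(11) = 1011. Walk through the bits of the exponent 11 left-to-right: at each bit after the leading one, square the running value, then multiply by 31 if the bit is 1 (always reducing mod 42):
  bit 1 = 1 (leading): start with 31.
  bit 2 = 0: square 31^2 = 961 ≡ 37 (mod 42).
  bit 3 = 1: square 37^2 = 1369 ≡ 25; bit is 1, so multiply 25·31 = 775 ≡ 19 (mod 42).
  bit 4 = 1: square 19^2 = 361 ≡ 25; bit is 1, so multiply 25·31 = 775 ≡ 19 (mod 42).
Final value: 31^11 ≡ 19 (mod 42).

Final answer: 19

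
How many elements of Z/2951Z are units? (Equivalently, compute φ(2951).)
An element a ∈ Z/2951Z is a unit iff gcd(a, 2951) = 1, so the number of units is φ(2951). φ is multiplicative, with φ(p^e) = p^e − p^(e−1). Factorise 2951 = 13 · 227. Then
  φ(2951) = (13 − 1) · (227 − 1) = 12 · 226 = 2712.

Final answer: Z/2951Z has φ(2951) = 2712 units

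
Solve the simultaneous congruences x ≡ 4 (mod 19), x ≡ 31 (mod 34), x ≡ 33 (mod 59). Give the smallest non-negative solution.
The moduli 19, 34, 59 are pairwise coprime, so by the CRT there is a unique solution mod 19·34·59 = 38114.
Solve by successive substitution. Start with x ≡ 4 (mod 19).
  Combine with x ≡ 31 (mod 34): write x = 4 + 19·t and require 4 + 19·t ≡ 31 (mod 34), i.e. 19·t ≡ 31 − 4 ≡ 27 (mod 34). Since 19^(−1) ≡ 9 (mod 34), t ≡ 9·27 ≡ 5 (mod 34). So x ≡ 4 + 19·5 = 99 (mod 646).
  Combine with x ≡ 33 (mod 59): write x = 99 + 646·t and require 99 + 646·t ≡ 33 (mod 59), i.e. 646·t ≡ 33 − 99 ≡ 52 (mod 59). Since 646^(−1) ≡ 39 (mod 59) (646 ≡ 56 (mod 59)), t ≡ 39·52 ≡ 22 (mod 59). So x ≡ 99 + 646·22 = 14311 (mod 38114).
Unique solution in [0, 38114): x = 14311.

Final answer: x ≡ 14311 (mod 38114); the representative in [0, 38114) is 14311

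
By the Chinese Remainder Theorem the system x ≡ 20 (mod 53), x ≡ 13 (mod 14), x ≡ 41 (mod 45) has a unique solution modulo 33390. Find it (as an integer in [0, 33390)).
The moduli 53, 14, 45 are pairwise coprime, so by the CRT there is a unique solution mod 53·14·45 = 33390.
Solve by successive substitution. Start with x ≡ 20 (mod 53).
  Combine with x ≡ 13 (mod 14): write x = 20 + 53·t and require 20 + 53·t ≡ 13 (mod 14), i.e. 53·t ≡ 13 − 20 ≡ 7 (mod 14). Since 53^(−1) ≡ 9 (mod 14) (53 ≡ 11 (mod 14)), t ≡ 9·7 ≡ 7 (mod 14). So x ≡ 20 + 53·7 = 391 (mod 742).
  Combine with x ≡ 41 (mod 45): write x = 391 + 742·t and require 391 + 742·t ≡ 41 (mod 45), i.e. 742·t ≡ 41 − 391 ≡ 10 (mod 45). Since 742^(−1) ≡ 43 (mod 45) (742 ≡ 22 (mod 45)), t ≡ 43·10 ≡ 25 (mod 45). So x ≡ 391 + 742·25 = 18941 (mod 33390).
Unique solution in [0, 33390): x = 18941.

Final answer: x ≡ 18941 (mod 33390); the representative in [0, 33390) is 18941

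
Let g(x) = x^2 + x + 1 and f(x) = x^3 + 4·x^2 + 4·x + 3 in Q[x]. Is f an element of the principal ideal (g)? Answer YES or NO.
YES

In Q[x] the ideal (g) consists of all multiples of g, so f ∈ (g) iff g | f, i.e. iff the remainder of f on division by g is 0. Divide f by g (g is monic, so eliminate the leading term of the running remainder at each step):
  leading term x^3: subtract (x)·g(x) = x^3 + x^2 + x, leaving 3·x^2 + 3·x + 3
  leading term 3·x^2: subtract (3)·g(x) = 3·x^2 + 3·x + 3, leaving 0
The remainder is 0, so f(x) = g(x) · h(x) with h(x) = x + 3. Hence g | f, i.e. f ∈ (g).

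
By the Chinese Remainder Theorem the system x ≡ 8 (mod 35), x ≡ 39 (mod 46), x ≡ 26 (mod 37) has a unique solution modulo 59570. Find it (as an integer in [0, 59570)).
The moduli 35, 46, 37 are pairwise coprime, so by the CRT there is a unique solution mod 35·46·37 = 59570.
Solve by successive substitution. Start with x ≡ 8 (mod 35).
  Combine with x ≡ 39 (mod 46): write x = 8 + 35·t and require 8 + 35·t ≡ 39 (mod 46), i.e. 35·t ≡ 39 − 8 ≡ 31 (mod 46). Since 35^(−1) ≡ 25 (mod 46), t ≡ 25·31 ≡ 39 (mod 46). So x ≡ 8 + 35·39 = 1373 (mod 1610).
  Combine with x ≡ 26 (mod 37): write x = 1373 + 1610·t and require 1373 + 1610·t ≡ 26 (mod 37), i.e. 1610·t ≡ 26 − 1373 ≡ 22 (mod 37). Since 1610^(−1) ≡ 2 (mod 37) (1610 ≡ 19 (mod 37)), t ≡ 2·22 ≡ 7 (mod 37). So x ≡ 1373 + 1610·7 = 12643 (mod 59570).
Unique solution in [0, 59570): x = 12643.

Final answer: x ≡ 12643 (mod 59570); the representative in [0, 59570) is 12643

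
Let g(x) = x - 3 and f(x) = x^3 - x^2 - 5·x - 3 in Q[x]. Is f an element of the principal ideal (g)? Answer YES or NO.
In Q[x] the ideal (g) consists of all multiples of g, so f ∈ (g) iff g | f, i.e. iff the remainder of f on division by g is 0. Divide f by g (g is monic, so eliminate the leading term of the running remainder at each step):
  leading term x^3: subtract (x^2)·g(x) = x^3 - 3·x^2, leaving 2·x^2 - 5·x - 3
  leading term 2·x^2: subtract (2·x)·g(x) = 2·x^2 - 6·x, leaving x - 3
  leading term x: subtract (1)·g(x) = x - 3, leaving 0
The remainder is 0, so f(x) = g(x) · h(x) with h(x) = x^2 + 2·x + 1. Hence g | f, i.e. f ∈ (g).

Final answer: YES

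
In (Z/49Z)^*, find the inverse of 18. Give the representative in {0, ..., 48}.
18^(−1) ≡ 30 (mod 49)

Apply the extended Euclidean algorithm to (49, 18), tracking rows (r, s, t) with s·49 + t·18 = r. Each division r_prev = q·r_cur + r_new produces the new row as (previous row) − q·(current row):
  row A: (49, 1, 0)   [1·49 + 0·18 = 49]
  row B: (18, 0, 1)   [0·49 + 1·18 = 18]
  49 = 2·18 + 13   → row C = row A − 2·row B = (13, 1, −2)   [check: 1·49 − 2·18 = 13]
  18 = 1·13 + 5   → row D = row B − 1·row C = (5, −1, 3)   [check: −1·49 + 3·18 = 5]
  13 = 2·5 + 3   → row E = row C − 2·row D = (3, 3, −8)   [check: 3·49 − 8·18 = 3]
  5 = 1·3 + 2   → row F = row D − 1·row E = (2, −4, 11)   [check: −4·49 + 11·18 = 2]
  3 = 1·2 + 1   → row G = row E − 1·row F = (1, 7, −19)   [check: 7·49 − 19·18 = 1]
  2 = 2·1 + 0   → remainder 0, stop. gcd = 1 (last nonzero row G).
The gcd is 1, so 18 is invertible mod 49. The last nonzero row gives 7·49 − 19·18 = 1, so t = −19. So 18^(−1) ≡ −19 ≡ 30 (mod 49). Verify: 18 · 30 = 540 ≡ 1 (mod 49). ✓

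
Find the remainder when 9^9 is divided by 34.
9

Use repeated squaring. Binary(9) = 1001. Walk through the bits of the exponent 9 left-to-right: at each bit after the leading one, square the running value, then multiply by 9 if the bit is 1 (always reducing mod 34):
  bit 1 = 1 (leading): start with 9.
  bit 2 = 0: square 9^2 = 81 ≡ 13 (mod 34).
  bit 3 = 0: square 13^2 = 169 ≡ 33 (mod 34).
  bit 4 = 1: square 33^2 = 1089 ≡ 1; bit is 1, so multiply 1·9 = 9 (mod 34).
Final value: 9^9 ≡ 9 (mod 34).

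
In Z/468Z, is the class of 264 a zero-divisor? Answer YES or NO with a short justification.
gcd(264, 468) = 12 > 1, so 264 is not a unit in Z/468Z. In Z/nZ every nonzero non-unit is a zero-divisor: explicitly, take b = 468/gcd = 39 ≠ 0 (mod 468); then 264·39 = 10296 = 22·468, i.e. 264·39 ≡ 0 (mod 468). So 264 is a zero-divisor.

Final answer: YES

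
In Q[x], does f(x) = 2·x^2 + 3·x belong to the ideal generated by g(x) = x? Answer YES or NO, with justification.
In Q[x] the ideal (g) consists of all multiples of g, so f ∈ (g) iff g | f, i.e. iff the remainder of f on division by g is 0. Divide f by g (g is monic, so eliminate the leading term of the running remainder at each step):
  leading term 2·x^2: subtract (2·x)·g(x) = 2·x^2, leaving 3·x
  leading term 3·x: subtract (3)·g(x) = 3·x, leaving 0
The remainder is 0, so f(x) = g(x) · h(x) with h(x) = 2·x + 3. Hence g | f, i.e. f ∈ (g).

Final answer: YES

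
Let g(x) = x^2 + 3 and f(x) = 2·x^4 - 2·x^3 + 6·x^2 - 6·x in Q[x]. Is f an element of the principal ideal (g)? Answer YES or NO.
YES

In Q[x] the ideal (g) consists of all multiples of g, so f ∈ (g) iff g | f, i.e. iff the remainder of f on division by g is 0. Divide f by g (g is monic, so eliminate the leading term of the running remainder at each step):
  leading term 2·x^4: subtract (2·x^2)·g(x) = 2·x^4 + 6·x^2, leaving -2·x^3 - 6·x
  leading term -2·x^3: subtract (-2·x)·g(x) = -2·x^3 - 6·x, leaving 0
The remainder is 0, so f(x) = g(x) · h(x) with h(x) = 2·x^2 - 2·x. Hence g | f, i.e. f ∈ (g).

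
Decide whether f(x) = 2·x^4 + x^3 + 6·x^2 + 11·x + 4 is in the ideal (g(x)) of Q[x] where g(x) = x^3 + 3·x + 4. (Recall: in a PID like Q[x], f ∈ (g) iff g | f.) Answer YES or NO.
YES

In Q[x] the ideal (g) consists of all multiples of g, so f ∈ (g) iff g | f, i.e. iff the remainder of f on division by g is 0. Divide f by g (g is monic, so eliminate the leading term of the running remainder at each step):
  leading term 2·x^4: subtract (2·x)·g(x) = 2·x^4 + 6·x^2 + 8·x, leaving x^3 + 3·x + 4
  leading term x^3: subtract (1)·g(x) = x^3 + 3·x + 4, leaving 0
The remainder is 0, so f(x) = g(x) · h(x) with h(x) = 2·x + 1. Hence g | f, i.e. f ∈ (g).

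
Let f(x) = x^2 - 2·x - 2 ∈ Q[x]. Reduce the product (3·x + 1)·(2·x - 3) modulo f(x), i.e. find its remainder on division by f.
First multiply in Q[x] without reducing: a · b = 6·x^2 - 7·x - 3. Now divide by f(x) = x^2 - 2·x - 2, eliminating the leading term at each step:
  leading term 6·x^2: subtract (6)·f(x) = 6·x^2 - 12·x - 12, leaving 5·x + 9
The degree is now < 2, so this is the remainder. Hence a · b ≡ 5·x + 9 in Q[x]/(f).

Final answer: a · b ≡ 5·x + 9 (mod f(x))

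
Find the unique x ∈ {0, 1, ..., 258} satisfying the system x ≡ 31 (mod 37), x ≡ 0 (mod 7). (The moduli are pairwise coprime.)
x ≡ 105 (mod 259); the representative in [0, 259) is 105

The moduli 37, 7 are pairwise coprime, so by the CRT there is a unique solution mod 37·7 = 259.
Solve by successive substitution. Start with x ≡ 31 (mod 37).
  Combine with x ≡ 0 (mod 7): write x = 31 + 37·t and require 31 + 37·t ≡ 0 (mod 7), i.e. 37·t ≡ 0 − 31 ≡ 4 (mod 7). Since 37^(−1) ≡ 4 (mod 7) (37 ≡ 2 (mod 7)), t ≡ 4·4 ≡ 2 (mod 7). So x ≡ 31 + 37·2 = 105 (mod 259).
Unique solution in [0, 259): x = 105.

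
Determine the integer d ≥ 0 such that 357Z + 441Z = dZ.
In the PID Z, (a, b) is generated by gcd(a, b). Compute gcd(441, 357) with the extended Euclidean algorithm, tracking rows (r, s, t) with s·441 + t·357 = r:
  row A: (441, 1, 0)   [1·441 + 0·357 = 441]
  row B: (357, 0, 1)   [0·441 + 1·357 = 357]
  441 = 1·357 + 84   → row C = row A − 1·row B = (84, 1, −1)   [check: 1·441 − 1·357 = 84]
  357 = 4·84 + 21   → row D = row B − 4·row C = (21, −4, 5)   [check: −4·441 + 5·357 = 21]
  84 = 4·21 + 0   → remainder 0, stop. gcd = 21 (last nonzero row D).
So gcd(357, 441) = 21, with Bézout identity −4·441 + 5·357 = 21. Containment (⊇): the Bézout identity exhibits 21 as an element of (357, 441), giving (21) ⊆ (357, 441). Containment (⊆): since 21 | 357 and 21 | 441 (357 = 21·17, 441 = 21·21), every Z-linear combination of 357 and 441 is divisible by 21, so (357, 441) ⊆ (21). Therefore (357, 441) = (21), d = 21.

Final answer: (357, 441) = (21); d = 21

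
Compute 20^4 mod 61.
58

Use repeated squaring. Binary(4) = 100. Walk through the bits of the exponent 4 left-to-right: at each bit after the leading one, square the running value, then multiply by 20 if the bit is 1 (always reducing mod 61):
  bit 1 = 1 (leading): start with 20.
  bit 2 = 0: square 20^2 = 400 ≡ 34 (mod 61).
  bit 3 = 0: square 34^2 = 1156 ≡ 58 (mod 61).
Final value: 20^4 ≡ 58 (mod 61).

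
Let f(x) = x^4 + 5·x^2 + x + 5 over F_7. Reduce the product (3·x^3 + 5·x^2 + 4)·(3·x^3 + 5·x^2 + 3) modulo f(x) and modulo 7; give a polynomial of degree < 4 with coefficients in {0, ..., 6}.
a · b ≡ 2·x^3 + 4·x^2 + 3·x (mod f(x))

Multiply as integer polynomials: a · b = 9·x^6 + 30·x^5 + 25·x^4 + 21·x^3 + 35·x^2 + 12. Reducing coefficients mod 7: a · b ≡ 2·x^6 + 2·x^5 + 4·x^4 + 5. Now divide by f(x) = x^4 + 5·x^2 + x + 5 in F_7[x], eliminating the leading term at each step:
  leading term 2·x^6: subtract (2·x^2)·f(x) = 2·x^6 + 3·x^4 + 2·x^3 + 3·x^2, leaving 2·x^5 + x^4 + 5·x^3 + 4·x^2 + 5 (coefficients mod 7)
  leading term 2·x^5: subtract (2·x)·f(x) = 2·x^5 + 3·x^3 + 2·x^2 + 3·x, leaving x^4 + 2·x^3 + 2·x^2 + 4·x + 5 (coefficients mod 7)
  leading term x^4: subtract (1)·f(x) = x^4 + 5·x^2 + x + 5, leaving 2·x^3 + 4·x^2 + 3·x (coefficients mod 7)
The degree is now < 4, so this is the remainder. Hence a · b ≡ 2·x^3 + 4·x^2 + 3·x in F_7[x]/(f).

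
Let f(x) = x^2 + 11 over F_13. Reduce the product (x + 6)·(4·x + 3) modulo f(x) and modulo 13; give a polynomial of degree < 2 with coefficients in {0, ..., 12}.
a · b ≡ x (mod f(x))

Multiply as integer polynomials: a · b = 4·x^2 + 27·x + 18. Reducing coefficients mod 13: a · b ≡ 4·x^2 + x + 5. Now divide by f(x) = x^2 + 11 in F_13[x], eliminating the leading term at each step:
  leading term 4·x^2: subtract (4)·f(x) = 4·x^2 + 5, leaving x (coefficients mod 13)
The degree is now < 2, so this is the remainder. Hence a · b ≡ x in F_13[x]/(f).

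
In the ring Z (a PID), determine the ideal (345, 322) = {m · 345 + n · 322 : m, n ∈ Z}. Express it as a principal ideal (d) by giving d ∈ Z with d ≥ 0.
(345, 322) = (23); d = 23

In the PID Z, (a, b) is generated by gcd(a, b). Compute gcd(345, 322) with the extended Euclidean algorithm, tracking rows (r, s, t) with s·345 + t·322 = r:
  row A: (345, 1, 0)   [1·345 + 0·322 = 345]
  row B: (322, 0, 1)   [0·345 + 1·322 = 322]
  345 = 1·322 + 23   → row C = row A − 1·row B = (23, 1, −1)   [check: 1·345 − 1·322 = 23]
  322 = 14·23 + 0   → remainder 0, stop. gcd = 23 (last nonzero row C).
So gcd(345, 322) = 23, with Bézout identity 1·345 − 1·322 = 23. Containment (⊇): the Bézout identity exhibits 23 as an element of (345, 322), giving (23) ⊆ (345, 322). Containment (⊆): since 23 | 345 and 23 | 322 (345 = 23·15, 322 = 23·14), every Z-linear combination of 345 and 322 is divisible by 23, so (345, 322) ⊆ (23). Therefore (345, 322) = (23), d = 23.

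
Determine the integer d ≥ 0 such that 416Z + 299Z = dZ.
In the PID Z, (a, b) is generated by gcd(a, b). Compute gcd(416, 299) with the extended Euclidean algorithm, tracking rows (r, s, t) with s·416 + t·299 = r:
  row A: (416, 1, 0)   [1·416 + 0·299 = 416]
  row B: (299, 0, 1)   [0·416 + 1·299 = 299]
  416 = 1·299 + 117   → row C = row A − 1·row B = (117, 1, −1)   [check: 1·416 − 1·299 = 117]
  299 = 2·117 + 65   → row D = row B − 2·row C = (65, −2, 3)   [check: −2·416 + 3·299 = 65]
  117 = 1·65 + 52   → row E = row C − 1·row D = (52, 3, −4)   [check: 3·416 − 4·299 = 52]
  65 = 1·52 + 13   → row F = row D − 1·row E = (13, −5, 7)   [check: −5·416 + 7·299 = 13]
  52 = 4·13 + 0   → remainder 0, stop. gcd = 13 (last nonzero row F).
So gcd(416, 299) = 13, with Bézout identity −5·416 + 7·299 = 13. Containment (⊇): the Bézout identity exhibits 13 as an element of (416, 299), giving (13) ⊆ (416, 299). Containment (⊆): since 13 | 416 and 13 | 299 (416 = 13·32, 299 = 13·23), every Z-linear combination of 416 and 299 is divisible by 13, so (416, 299) ⊆ (13). Therefore (416, 299) = (13), d = 13.

Final answer: (416, 299) = (13); d = 13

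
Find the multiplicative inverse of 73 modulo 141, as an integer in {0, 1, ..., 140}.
73^(−1) ≡ 85 (mod 141)

Apply the extended Euclidean algorithm to (141, 73), tracking rows (r, s, t) with s·141 + t·73 = r. Each division r_prev = q·r_cur + r_new produces the new row as (previous row) − q·(current row):
  row A: (141, 1, 0)   [1·141 + 0·73 = 141]
  row B: (73, 0, 1)   [0·141 + 1·73 = 73]
  141 = 1·73 + 68   → row C = row A − 1·row B = (68, 1, −1)   [check: 1·141 − 1·73 = 68]
  73 = 1·68 + 5   → row D = row B − 1·row C = (5, −1, 2)   [check: −1·141 + 2·73 = 5]
  68 = 13·5 + 3   → row E = row C − 13·row D = (3, 14, −27)   [check: 14·141 − 27·73 = 3]
  5 = 1·3 + 2   → row F = row D − 1·row E = (2, −15, 29)   [check: −15·141 + 29·73 = 2]
  3 = 1·2 + 1   → row G = row E − 1·row F = (1, 29, −56)   [check: 29·141 − 56·73 = 1]
  2 = 2·1 + 0   → remainder 0, stop. gcd = 1 (last nonzero row G).
The gcd is 1, so 73 is invertible mod 141. The last nonzero row gives 29·141 − 56·73 = 1, so t = −56. So 73^(−1) ≡ −56 ≡ 85 (mod 141). Verify: 73 · 85 = 6205 ≡ 1 (mod 141). ✓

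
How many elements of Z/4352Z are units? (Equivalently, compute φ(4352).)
An element a ∈ Z/4352Z is a unit iff gcd(a, 4352) = 1, so the number of units is φ(4352). φ is multiplicative, with φ(p^e) = p^e − p^(e−1). Factorise 4352 = 2^8 · 17. Then
  φ(4352) = (2^8 − 2^7) · (17 − 1) = 128 · 16 = 2048.

Final answer: Z/4352Z has φ(4352) = 2048 units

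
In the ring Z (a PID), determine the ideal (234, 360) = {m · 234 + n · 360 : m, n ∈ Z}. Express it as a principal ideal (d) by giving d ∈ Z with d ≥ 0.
(234, 360) = (18); d = 18

In the PID Z, (a, b) is generated by gcd(a, b). Compute gcd(360, 234) with the extended Euclidean algorithm, tracking rows (r, s, t) with s·360 + t·234 = r:
  row A: (360, 1, 0)   [1·360 + 0·234 = 360]
  row B: (234, 0, 1)   [0·360 + 1·234 = 234]
  360 = 1·234 + 126   → row C = row A − 1·row B = (126, 1, −1)   [check: 1·360 − 1·234 = 126]
  234 = 1·126 + 108   → row D = row B − 1·row C = (108, −1, 2)   [check: −1·360 + 2·234 = 108]
  126 = 1·108 + 18   → row E = row C − 1·row D = (18, 2, −3)   [check: 2·360 − 3·234 = 18]
  108 = 6·18 + 0   → remainder 0, stop. gcd = 18 (last nonzero row E).
So gcd(234, 360) = 18, with Bézout identity 2·360 − 3·234 = 18. Containment (⊇): the Bézout identity exhibits 18 as an element of (234, 360), giving (18) ⊆ (234, 360). Containment (⊆): since 18 | 234 and 18 | 360 (234 = 18·13, 360 = 18·20), every Z-linear combination of 234 and 360 is divisible by 18, so (234, 360) ⊆ (18). Therefore (234, 360) = (18), d = 18.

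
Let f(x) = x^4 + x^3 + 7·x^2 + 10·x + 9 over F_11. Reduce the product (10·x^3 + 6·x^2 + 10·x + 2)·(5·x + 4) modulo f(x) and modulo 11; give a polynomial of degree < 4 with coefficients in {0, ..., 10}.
a · b ≡ 9·x^3 + 10·x^2 + x + 9 (mod f(x))

Multiply as integer polynomials: a · b = 50·x^4 + 70·x^3 + 74·x^2 + 50·x + 8. Reducing coefficients mod 11: a · b ≡ 6·x^4 + 4·x^3 + 8·x^2 + 6·x + 8. Now divide by f(x) = x^4 + x^3 + 7·x^2 + 10·x + 9 in F_11[x], eliminating the leading term at each step:
  leading term 6·x^4: subtract (6)·f(x) = 6·x^4 + 6·x^3 + 9·x^2 + 5·x + 10, leaving 9·x^3 + 10·x^2 + x + 9 (coefficients mod 11)
The degree is now < 4, so this is the remainder. Hence a · b ≡ 9·x^3 + 10·x^2 + x + 9 in F_11[x]/(f).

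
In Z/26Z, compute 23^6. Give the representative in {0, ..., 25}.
Use repeated squaring. Binary(6) = 110. Walk through the bits of the exponent 6 left-to-right: at each bit after the leading one, square the running value, then multiply by 23 if the bit is 1 (always reducing mod 26):
  bit 1 = 1 (leading): start with 23.
  bit 2 = 1: square 23^2 = 529 ≡ 9; bit is 1, so multiply 9·23 = 207 ≡ 25 (mod 26).
  bit 3 = 0: square 25^2 = 625 ≡ 1 (mod 26).
Final value: 23^6 ≡ 1 (mod 26).

Final answer: 1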